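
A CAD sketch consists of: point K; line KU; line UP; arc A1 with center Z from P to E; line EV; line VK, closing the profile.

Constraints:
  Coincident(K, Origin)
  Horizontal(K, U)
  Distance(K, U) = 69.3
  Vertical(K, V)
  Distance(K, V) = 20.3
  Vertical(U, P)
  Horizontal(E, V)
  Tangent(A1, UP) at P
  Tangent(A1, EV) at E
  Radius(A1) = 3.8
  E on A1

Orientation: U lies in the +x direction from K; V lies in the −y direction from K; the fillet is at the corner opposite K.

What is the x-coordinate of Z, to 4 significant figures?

65.50

KV is vertical with |KV| = 20.3 and V on the −y side, so V = (0.000, -20.30). The virtual corner opposite K is at (69.30, -20.30). The tangent condition forces ZP to be normal to UP and A1 meets EV tangentially, so ZE is at right angles to EV, with radius 3.8, so the center Z sits 3.8 in from both sides at Z = (65.50, -16.50). So Z.x = 65.50.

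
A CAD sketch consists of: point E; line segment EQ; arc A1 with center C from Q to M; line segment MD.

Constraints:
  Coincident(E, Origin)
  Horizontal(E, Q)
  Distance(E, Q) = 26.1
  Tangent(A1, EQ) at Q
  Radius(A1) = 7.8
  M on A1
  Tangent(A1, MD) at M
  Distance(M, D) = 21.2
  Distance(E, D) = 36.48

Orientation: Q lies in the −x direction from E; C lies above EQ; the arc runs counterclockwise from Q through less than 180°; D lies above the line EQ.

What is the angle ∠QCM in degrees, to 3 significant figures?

97.2°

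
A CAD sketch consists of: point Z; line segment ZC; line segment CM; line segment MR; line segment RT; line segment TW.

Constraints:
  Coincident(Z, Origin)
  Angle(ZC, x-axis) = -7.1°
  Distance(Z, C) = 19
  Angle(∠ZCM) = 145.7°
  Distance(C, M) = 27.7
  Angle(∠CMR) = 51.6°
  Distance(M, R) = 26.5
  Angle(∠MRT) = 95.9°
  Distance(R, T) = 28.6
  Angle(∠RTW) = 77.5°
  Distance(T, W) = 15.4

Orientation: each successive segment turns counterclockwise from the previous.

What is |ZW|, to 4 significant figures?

21.22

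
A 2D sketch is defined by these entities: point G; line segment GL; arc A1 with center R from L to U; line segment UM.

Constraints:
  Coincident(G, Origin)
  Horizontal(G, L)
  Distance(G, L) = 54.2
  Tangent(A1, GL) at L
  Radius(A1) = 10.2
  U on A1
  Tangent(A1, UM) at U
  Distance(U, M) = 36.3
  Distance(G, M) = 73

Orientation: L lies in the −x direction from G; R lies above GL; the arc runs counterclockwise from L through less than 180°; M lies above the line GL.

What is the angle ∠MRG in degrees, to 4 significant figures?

102.0°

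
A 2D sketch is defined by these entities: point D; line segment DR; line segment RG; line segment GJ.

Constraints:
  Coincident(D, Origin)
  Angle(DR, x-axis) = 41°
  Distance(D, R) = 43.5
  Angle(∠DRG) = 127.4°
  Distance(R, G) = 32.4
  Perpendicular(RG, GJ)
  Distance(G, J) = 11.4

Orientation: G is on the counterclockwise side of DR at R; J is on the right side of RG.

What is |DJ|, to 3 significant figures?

74.6

∠DRG = 127.4°, so RG runs at 41.0° + (180° − 127.4°) = 93.6° from the x-axis; with |RG| = 32.4, G = R + 32.4·(cos 93.6°, sin 93.6°) = (30.8, 60.9). RG ⟂ GJ; with |GJ| = 11.4 on the right of RG, J = G + 11.4·(0.998, 0.0628) = (42.2, 61.6). Then |DJ| = |J − D| = 74.6.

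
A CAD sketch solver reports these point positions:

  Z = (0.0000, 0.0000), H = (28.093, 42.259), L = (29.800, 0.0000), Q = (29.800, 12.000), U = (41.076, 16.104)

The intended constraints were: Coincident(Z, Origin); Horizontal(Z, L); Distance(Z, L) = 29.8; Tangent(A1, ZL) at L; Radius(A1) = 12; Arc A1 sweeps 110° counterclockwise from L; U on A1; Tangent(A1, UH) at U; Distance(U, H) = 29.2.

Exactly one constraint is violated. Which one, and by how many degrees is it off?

Tangent(A1, UH) at U — off by 6.40°.

Z = (0.00, 0.00) ✓; Z.y = 0.00, L.y = 0.00 ✓; |ZL| = 29.80 ✓; ∠(QL, LZ) = 90.00° ✓; |QL| = 12.00 ✓; bearing(Q→U) − bearing(Q→L) = 110.0° ✓; |QU| = 12.00 ✓; ∠(QU, UH) = 83.60° ✗; |UH| = 29.20 ✓.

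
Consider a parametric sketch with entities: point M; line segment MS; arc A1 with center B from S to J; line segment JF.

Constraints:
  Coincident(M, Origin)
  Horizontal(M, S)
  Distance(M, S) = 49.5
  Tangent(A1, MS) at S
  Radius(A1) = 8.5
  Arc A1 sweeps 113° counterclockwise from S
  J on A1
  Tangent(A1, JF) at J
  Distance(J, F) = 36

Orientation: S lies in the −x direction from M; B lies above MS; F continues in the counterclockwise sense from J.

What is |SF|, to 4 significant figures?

45.39

M is at the origin; M and S share the same y with |MS| = 49.5 and S on the −x side, so S = (-49.50, 0.000). Since A1 is tangent to MS there, BS ⟂ MS, so B = S + (0, 8.5) = (-49.50, 8.500). On A1, S sits at bearing -90° from B; a 113° counterclockwise sweep puts J at bearing 23°, so J = B + 8.5·(cos 23°, sin 23°) = (-41.68, 11.82). The tangent condition forces BJ to be normal to JF, so JF runs along (−sin 23°, cos 23°); with |JF| = 36.0, F = (-55.74, 44.96). Then |SF| = |F − S| = 45.39.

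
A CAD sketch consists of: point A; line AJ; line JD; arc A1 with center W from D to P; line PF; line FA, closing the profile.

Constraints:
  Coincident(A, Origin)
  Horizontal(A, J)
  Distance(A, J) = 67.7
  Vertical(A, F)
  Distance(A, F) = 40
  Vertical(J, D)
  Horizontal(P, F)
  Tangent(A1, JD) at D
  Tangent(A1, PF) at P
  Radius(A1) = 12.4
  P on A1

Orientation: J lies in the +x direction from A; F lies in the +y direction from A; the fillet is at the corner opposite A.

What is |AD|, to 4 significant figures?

73.11

A is at the origin; A and J share the same y with |AJ| = 67.7 and J on the +x side, so J = (67.70, 0.000). AF is vertical with |AF| = 40.0 and F on the +y side, so F = (0.000, 40.00). The virtual corner opposite A is at (67.70, 40.00). The tangent condition forces WD to be normal to JD and A1 meets PF tangentially, so WP is at right angles to PF, with radius 12.4, so the center W sits 12.4 in from both sides at W = (55.30, 27.60). That places the tangent points at D = (67.70, 27.60) on JD and P = (55.30, 40.00) on PF. Then |AD| = |D − A| = 73.11.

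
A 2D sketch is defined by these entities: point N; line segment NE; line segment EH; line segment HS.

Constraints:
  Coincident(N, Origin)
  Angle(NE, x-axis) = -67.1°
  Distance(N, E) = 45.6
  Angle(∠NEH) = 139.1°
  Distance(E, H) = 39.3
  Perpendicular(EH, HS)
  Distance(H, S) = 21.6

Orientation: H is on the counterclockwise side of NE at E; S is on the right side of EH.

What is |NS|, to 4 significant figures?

89.94

∠NEH = 139.1°, so EH runs at -67.1° + (180° − 139.1°) = -26.20° from the x-axis; with |EH| = 39.3, H = E + 39.3·(cos -26.20°, sin -26.20°) = (53.01, -59.36). The perpendicularity gives HS at right angles to EH; with |HS| = 21.6 on the right of EH, S = H + 21.6·(-0.4415, -0.8973) = (43.47, -78.74). Then |NS| = |S − N| = 89.94.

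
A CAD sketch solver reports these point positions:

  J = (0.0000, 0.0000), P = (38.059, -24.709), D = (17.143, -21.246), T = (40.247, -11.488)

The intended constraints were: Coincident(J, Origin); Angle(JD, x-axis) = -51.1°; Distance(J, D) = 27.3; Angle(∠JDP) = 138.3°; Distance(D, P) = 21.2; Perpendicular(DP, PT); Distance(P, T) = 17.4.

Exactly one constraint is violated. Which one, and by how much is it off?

Distance(P, T) = 17.4 — off by 4.00.

J = (0.00, 0.00) ✓; JD at -51.10° ✓; |JD| = 27.30 ✓; ∠JDP = 138.3° ✓; |DP| = 21.20 ✓; ∠(DP, PT) = 90.00° ✓; |PT| = 13.40 ✗.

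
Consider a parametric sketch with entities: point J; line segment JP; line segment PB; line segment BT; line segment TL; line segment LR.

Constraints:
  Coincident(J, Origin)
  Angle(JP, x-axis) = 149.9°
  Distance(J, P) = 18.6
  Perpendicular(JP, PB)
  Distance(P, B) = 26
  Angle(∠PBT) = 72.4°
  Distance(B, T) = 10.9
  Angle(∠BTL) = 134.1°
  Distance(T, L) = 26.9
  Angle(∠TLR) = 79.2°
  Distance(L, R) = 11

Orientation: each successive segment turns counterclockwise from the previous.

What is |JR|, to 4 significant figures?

8.068

J is at the origin; JP runs at 149.9° with length 18.6, so P = (-16.09, 9.328). JP ⟂ PB, so PB runs at -120.1°; with |PB| = 26.0, B = (-29.13, -13.17). ∠PBT = 72.4° gives BT at -12.50° from the x-axis; with |BT| = 10.9, T = (-18.49, -15.53). ∠BTL = 134.1° gives TL at 33.40° from the x-axis; with |TL| = 26.9, L = (3.968, -0.7171). ∠TLR = 79.2° gives LR at 134.2° from the x-axis; with |LR| = 11.0, R = (-3.701, 7.169). Then |JR| = |R − J| = 8.068.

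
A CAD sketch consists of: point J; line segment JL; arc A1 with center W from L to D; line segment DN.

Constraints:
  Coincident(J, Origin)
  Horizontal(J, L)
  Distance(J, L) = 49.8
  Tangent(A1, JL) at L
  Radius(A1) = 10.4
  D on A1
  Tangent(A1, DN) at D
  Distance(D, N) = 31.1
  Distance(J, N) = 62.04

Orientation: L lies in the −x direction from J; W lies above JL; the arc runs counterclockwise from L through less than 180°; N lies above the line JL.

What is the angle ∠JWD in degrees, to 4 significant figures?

21.68°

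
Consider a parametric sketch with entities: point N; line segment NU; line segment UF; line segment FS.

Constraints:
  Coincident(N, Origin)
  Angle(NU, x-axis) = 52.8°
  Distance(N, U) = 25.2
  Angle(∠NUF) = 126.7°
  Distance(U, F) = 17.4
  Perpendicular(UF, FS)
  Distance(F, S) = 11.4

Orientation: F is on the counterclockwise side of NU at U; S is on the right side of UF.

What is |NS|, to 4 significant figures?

45.30

∠NUF = 126.7°, so UF runs at 52.8° + (180° − 126.7°) = 106.1° from the x-axis; with |UF| = 17.4, F = U + 17.4·(cos 106.1°, sin 106.1°) = (10.41, 36.79). UF is perpendicular to FS; with |FS| = 11.4 on the right of UF, S = F + 11.4·(0.9608, 0.2773) = (21.36, 39.95). Then |NS| = |S − N| = 45.30.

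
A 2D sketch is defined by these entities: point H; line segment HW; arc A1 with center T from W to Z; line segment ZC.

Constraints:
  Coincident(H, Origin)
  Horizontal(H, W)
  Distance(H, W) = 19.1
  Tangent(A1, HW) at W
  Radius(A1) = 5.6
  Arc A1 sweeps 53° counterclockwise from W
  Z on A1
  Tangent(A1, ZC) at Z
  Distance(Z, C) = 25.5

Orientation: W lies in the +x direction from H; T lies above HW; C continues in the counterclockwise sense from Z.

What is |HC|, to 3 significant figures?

45.0

On A1, W sits at bearing -90° from T; a 53° counterclockwise sweep puts Z at bearing -37°, so Z = T + 5.6·(cos -37°, sin -37°) = (23.6, 2.23). Tangency of A1 to ZC means the radius TZ is perpendicular to ZC, so ZC runs along (−sin -37°, cos -37°); with |ZC| = 25.5, C = (38.9, 22.6). Then |HC| = |C − H| = 45.0.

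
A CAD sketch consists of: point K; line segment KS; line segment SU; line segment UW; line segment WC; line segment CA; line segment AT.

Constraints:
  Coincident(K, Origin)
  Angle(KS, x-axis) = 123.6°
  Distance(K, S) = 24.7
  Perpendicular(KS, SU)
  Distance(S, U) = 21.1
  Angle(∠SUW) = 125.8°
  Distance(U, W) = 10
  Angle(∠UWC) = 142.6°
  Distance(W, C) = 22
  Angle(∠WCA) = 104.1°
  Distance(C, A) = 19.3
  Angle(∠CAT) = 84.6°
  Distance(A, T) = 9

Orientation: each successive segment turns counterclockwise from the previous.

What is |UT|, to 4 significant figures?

29.31

K is at the origin; KS runs at 123.6° with length 24.7, so S = (-13.67, 20.57). The perpendicularity gives SU at right angles to KS, so SU runs at -146.4°; with |SU| = 21.1, U = (-31.24, 8.897). ∠SUW = 125.8° gives UW at -92.20° from the x-axis; with |UW| = 10.0, W = (-31.63, -1.096). ∠UWC = 142.6° gives WC at -54.80° from the x-axis; with |WC| = 22.0, C = (-18.95, -19.07). ∠WCA = 104.1° gives CA at 21.10° from the x-axis; with |CA| = 19.3, A = (-0.9398, -12.13). ∠CAT = 84.6° gives AT at 116.5° from the x-axis; with |AT| = 9.0, T = (-4.956, -4.071). Then |UT| = |T − U| = 29.31.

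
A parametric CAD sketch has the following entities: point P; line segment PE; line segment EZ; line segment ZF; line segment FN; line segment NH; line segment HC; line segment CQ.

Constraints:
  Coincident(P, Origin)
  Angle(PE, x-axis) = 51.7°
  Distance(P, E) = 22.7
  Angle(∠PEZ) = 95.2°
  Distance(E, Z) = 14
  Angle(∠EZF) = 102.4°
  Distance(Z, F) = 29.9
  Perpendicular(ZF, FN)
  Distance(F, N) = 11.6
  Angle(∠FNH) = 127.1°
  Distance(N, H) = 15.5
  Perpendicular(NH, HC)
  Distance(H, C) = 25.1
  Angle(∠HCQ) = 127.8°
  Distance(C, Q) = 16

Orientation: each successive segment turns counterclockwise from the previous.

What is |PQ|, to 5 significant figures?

37.073

The perpendicularity gives HC at right angles to NH, so HC runs at 87.000°; with |HC| = 25.1, C = (2.4505, 25.337). ∠HCQ = 127.8° gives CQ at 139.20° from the x-axis; with |CQ| = 16.0, Q = (-9.6614, 35.792). Then |PQ| = |Q − P| = 37.073.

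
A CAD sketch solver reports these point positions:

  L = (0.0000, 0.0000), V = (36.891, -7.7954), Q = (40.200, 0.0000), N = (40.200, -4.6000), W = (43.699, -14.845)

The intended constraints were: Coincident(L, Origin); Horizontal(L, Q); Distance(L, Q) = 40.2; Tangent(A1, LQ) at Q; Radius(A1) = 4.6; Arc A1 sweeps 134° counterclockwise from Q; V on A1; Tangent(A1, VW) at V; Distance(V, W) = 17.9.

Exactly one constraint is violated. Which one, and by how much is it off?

Distance(V, W) = 17.9 — off by 8.10.

L = (0.00, 0.00) ✓; L.y = 0.00, Q.y = 0.00 ✓; |LQ| = 40.20 ✓; ∠(NQ, QL) = 90.00° ✓; |NQ| = 4.600 ✓; bearing(N→V) − bearing(N→Q) = 134.0° ✓; |NV| = 4.600 ✓; ∠(NV, VW) = 90.00° ✓; |VW| = 9.800 ✗.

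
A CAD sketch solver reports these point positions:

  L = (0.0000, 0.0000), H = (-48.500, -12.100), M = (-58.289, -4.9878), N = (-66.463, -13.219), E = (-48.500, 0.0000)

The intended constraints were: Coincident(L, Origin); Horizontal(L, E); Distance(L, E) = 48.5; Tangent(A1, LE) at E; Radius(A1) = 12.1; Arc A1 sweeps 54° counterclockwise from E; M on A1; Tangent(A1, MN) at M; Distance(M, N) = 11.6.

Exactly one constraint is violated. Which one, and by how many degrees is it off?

Tangent(A1, MN) at M — off by 8.80°.

L = (0.00, 0.00) ✓; L.y = 0.00, E.y = 0.00 ✓; |LE| = 48.50 ✓; ∠(HE, EL) = 90.00° ✓; |HE| = 12.10 ✓; bearing(H→M) − bearing(H→E) = 54.00° ✓; |HM| = 12.10 ✓; ∠(HM, MN) = 98.80° ✗; |MN| = 11.60 ✓.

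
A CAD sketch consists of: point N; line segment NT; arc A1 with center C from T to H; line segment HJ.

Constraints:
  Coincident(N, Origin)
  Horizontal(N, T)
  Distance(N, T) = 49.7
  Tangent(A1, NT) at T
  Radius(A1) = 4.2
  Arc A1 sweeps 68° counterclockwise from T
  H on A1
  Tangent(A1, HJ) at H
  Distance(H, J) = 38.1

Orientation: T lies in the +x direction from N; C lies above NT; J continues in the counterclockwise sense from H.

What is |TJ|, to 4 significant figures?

42.08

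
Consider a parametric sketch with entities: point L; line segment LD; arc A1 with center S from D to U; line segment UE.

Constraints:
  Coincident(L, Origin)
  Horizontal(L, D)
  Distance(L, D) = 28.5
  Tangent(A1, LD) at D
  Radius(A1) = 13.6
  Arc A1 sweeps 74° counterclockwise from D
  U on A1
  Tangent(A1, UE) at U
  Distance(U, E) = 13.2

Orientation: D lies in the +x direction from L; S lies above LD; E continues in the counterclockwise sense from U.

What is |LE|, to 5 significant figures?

50.519

L is at the origin; LD is horizontal with |LD| = 28.5 and D on the +x side, so D = (28.500, 0.0000). Tangency of A1 to LD means the radius SD is perpendicular to LD, so S = D + (0, 13.6) = (28.500, 13.600). On A1, D sits at bearing -90° from S; a 74° counterclockwise sweep puts U at bearing -16°, so U = S + 13.6·(cos -16°, sin -16°) = (41.573, 9.8513). Since A1 is tangent to UE there, SU ⟂ UE, so UE runs along (−sin -16°, cos -16°); with |UE| = 13.2, E = (45.212, 22.540). Then |LE| = |E − L| = 50.519.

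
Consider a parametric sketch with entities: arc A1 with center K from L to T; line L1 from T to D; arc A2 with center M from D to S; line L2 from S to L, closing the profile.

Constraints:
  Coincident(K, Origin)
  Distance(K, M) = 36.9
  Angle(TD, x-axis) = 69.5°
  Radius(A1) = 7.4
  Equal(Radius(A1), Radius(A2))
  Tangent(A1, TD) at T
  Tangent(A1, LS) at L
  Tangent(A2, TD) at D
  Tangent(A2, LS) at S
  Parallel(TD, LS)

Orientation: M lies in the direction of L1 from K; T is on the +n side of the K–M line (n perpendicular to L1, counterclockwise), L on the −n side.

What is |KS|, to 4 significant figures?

37.63

Tangency of A1 to both parallel lines with radius 7.4 puts T and L at K ± 7.4·n: T = (-6.931, 2.592), L = (6.931, -2.592). Equal radii place D and S the same way about M: D = M + 7.4·n = (5.991, 37.15), S = M − 7.4·n = (19.85, 31.97). Then |KS| = |S − K| = 37.63.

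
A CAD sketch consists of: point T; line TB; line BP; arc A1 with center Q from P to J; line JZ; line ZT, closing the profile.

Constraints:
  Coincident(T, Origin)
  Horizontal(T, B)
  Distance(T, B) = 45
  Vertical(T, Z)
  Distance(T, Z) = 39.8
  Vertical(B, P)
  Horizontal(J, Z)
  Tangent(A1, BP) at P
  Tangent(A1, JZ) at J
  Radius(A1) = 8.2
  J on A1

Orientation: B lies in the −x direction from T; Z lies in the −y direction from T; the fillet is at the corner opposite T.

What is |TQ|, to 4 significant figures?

48.51

T and Z share the same x with |TZ| = 39.8 and Z on the −y side, so Z = (0.000, -39.80). The virtual corner opposite T is at (-45.00, -39.80). Tangency of A1 to BP means the radius QP is perpendicular to BP and tangency of A1 to JZ means the radius QJ is perpendicular to JZ, with radius 8.2, so the center Q sits 8.2 in from both sides at Q = (-36.80, -31.60). Then |TQ| = |Q − T| = 48.51.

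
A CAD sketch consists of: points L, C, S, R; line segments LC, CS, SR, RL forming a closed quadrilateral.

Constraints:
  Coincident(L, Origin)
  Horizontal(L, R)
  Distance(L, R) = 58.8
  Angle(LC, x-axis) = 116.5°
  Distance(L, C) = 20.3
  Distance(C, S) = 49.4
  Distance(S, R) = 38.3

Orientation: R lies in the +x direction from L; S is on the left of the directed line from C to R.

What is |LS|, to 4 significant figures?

50.10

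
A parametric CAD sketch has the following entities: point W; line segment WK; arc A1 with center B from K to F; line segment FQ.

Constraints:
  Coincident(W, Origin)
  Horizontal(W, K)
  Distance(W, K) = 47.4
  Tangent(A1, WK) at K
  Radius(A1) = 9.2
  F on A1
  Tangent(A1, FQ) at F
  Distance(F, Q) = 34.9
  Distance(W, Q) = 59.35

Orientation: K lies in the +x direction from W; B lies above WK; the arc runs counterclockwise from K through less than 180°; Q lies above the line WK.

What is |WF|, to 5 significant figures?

57.161

W is at the origin; W and K share the same y with |WK| = 47.4 and K on the +x side, so K = (47.400, 0.0000). Tangency of A1 to WK means the radius BK is perpendicular to WK, so B = K + (0, 9.2) = (47.400, 9.2000). Since BF ⟂ FQ (tangency), |BQ| = √(9.2² + 34.9²) = 36.092 regardless of where F sits on A1. So Q lies on both circle(W, 59.35) and circle(B, 36.092); the above-WK intersection is Q = (39.392, 44.393). F is the foot of the tangent from Q: F = (55.554, 13.461).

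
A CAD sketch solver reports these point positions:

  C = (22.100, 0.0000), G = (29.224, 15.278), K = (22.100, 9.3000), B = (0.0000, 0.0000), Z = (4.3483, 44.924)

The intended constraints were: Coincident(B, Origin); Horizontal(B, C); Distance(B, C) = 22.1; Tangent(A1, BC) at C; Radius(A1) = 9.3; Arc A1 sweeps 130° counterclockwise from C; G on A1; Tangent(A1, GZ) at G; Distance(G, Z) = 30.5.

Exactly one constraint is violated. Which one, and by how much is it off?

Distance(G, Z) = 30.5 — off by 8.20.

B = (0.00, 0.00) ✓; B.y = 0.00, C.y = 0.00 ✓; |BC| = 22.10 ✓; ∠(KC, CB) = 90.00° ✓; |KC| = 9.300 ✓; bearing(K→G) − bearing(K→C) = 130.0° ✓; |KG| = 9.300 ✓; ∠(KG, GZ) = 90.00° ✓; |GZ| = 38.70 ✗.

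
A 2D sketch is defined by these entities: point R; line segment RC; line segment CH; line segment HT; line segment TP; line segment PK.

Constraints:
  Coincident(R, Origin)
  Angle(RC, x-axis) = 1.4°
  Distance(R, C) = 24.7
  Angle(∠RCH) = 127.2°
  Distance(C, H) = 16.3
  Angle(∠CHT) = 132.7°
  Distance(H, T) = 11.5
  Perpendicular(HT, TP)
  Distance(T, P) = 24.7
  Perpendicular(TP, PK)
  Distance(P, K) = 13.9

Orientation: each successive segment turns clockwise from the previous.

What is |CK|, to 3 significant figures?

15.4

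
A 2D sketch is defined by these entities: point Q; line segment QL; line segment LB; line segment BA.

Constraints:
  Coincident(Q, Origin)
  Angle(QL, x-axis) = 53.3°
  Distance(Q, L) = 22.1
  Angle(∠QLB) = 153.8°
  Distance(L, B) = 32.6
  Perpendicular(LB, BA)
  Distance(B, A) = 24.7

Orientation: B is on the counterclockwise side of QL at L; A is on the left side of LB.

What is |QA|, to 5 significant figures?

54.517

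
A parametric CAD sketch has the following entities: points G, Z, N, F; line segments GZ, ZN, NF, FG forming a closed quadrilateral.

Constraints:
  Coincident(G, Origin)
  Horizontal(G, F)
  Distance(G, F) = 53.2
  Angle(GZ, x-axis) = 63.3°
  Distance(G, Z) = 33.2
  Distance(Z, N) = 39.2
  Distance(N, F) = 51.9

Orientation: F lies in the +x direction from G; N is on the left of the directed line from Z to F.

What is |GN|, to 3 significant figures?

70.1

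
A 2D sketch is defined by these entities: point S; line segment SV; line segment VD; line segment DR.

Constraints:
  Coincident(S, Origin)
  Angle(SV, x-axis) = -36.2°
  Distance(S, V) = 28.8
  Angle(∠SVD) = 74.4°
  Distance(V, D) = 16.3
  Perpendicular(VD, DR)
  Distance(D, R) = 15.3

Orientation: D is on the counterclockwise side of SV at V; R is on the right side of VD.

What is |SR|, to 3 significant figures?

43.9

∠SVD = 74.4°, so VD runs at -36.2° + (180° − 74.4°) = 69.4° from the x-axis; with |VD| = 16.3, D = V + 16.3·(cos 69.4°, sin 69.4°) = (29.0, -1.75). VD is perpendicular to DR; with |DR| = 15.3 on the right of VD, R = D + 15.3·(0.936, -0.352) = (43.3, -7.13). Then |SR| = |R − S| = 43.9.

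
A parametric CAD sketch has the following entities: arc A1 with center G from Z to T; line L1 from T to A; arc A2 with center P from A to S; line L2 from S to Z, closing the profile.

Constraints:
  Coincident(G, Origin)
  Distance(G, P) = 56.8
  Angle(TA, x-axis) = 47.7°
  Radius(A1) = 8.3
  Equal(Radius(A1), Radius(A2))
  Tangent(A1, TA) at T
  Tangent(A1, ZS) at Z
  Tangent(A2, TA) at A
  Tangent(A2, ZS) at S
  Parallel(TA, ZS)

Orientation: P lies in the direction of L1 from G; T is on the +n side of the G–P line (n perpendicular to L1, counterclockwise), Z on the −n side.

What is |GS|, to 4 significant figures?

57.40

Tangency of A1 to both parallel lines with radius 8.3 puts T and Z at G ± 8.3·n: T = (-6.139, 5.586), Z = (6.139, -5.586). Equal radii place A and S the same way about P: A = P + 8.3·n = (32.09, 47.60), S = P − 8.3·n = (44.37, 36.43). Then |GS| = |S − G| = 57.40.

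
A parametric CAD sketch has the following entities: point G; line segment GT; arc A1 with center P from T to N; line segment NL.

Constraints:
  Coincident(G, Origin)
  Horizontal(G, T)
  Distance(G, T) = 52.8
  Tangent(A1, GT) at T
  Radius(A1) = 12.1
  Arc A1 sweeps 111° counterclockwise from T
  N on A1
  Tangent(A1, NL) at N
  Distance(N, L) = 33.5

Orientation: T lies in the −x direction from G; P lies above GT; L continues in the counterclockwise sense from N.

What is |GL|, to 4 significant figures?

71.69

On A1, T sits at bearing -90° from P; a 111° counterclockwise sweep puts N at bearing 21°, so N = P + 12.1·(cos 21°, sin 21°) = (-41.50, 16.44). Tangency of A1 to NL means the radius PN is perpendicular to NL, so NL runs along (−sin 21°, cos 21°); with |NL| = 33.5, L = (-53.51, 47.71). Then |GL| = |L − G| = 71.69.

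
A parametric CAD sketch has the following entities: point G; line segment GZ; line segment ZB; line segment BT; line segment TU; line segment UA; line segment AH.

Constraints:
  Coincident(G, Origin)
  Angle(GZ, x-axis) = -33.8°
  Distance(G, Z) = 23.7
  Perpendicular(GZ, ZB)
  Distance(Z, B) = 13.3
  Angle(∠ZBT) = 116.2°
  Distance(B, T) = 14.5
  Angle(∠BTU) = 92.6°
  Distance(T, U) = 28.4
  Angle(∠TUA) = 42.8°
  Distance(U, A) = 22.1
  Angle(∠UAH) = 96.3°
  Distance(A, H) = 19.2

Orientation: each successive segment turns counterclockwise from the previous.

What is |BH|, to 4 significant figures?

12.16

∠TUA = 42.8° gives UA at -15.40° from the x-axis; with |UA| = 22.1, A = (15.94, -8.513). ∠UAH = 96.3° gives AH at 68.30° from the x-axis; with |AH| = 19.2, H = (23.03, 9.326). Then |BH| = |H − B| = 12.16.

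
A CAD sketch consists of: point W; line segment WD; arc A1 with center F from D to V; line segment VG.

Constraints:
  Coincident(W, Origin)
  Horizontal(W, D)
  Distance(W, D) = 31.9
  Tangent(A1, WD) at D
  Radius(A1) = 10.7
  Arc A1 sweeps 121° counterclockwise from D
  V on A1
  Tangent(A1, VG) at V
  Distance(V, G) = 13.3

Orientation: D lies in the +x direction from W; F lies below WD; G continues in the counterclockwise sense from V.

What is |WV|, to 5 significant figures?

27.917

W is at the origin; WD is horizontal with |WD| = 31.9 and D on the +x side, so D = (31.900, 0.0000). The tangent condition forces FD to be normal to WD, so F = D + (0, -10.7) = (31.900, -10.700). On A1, D sits at bearing 90° from F; a 121° counterclockwise sweep puts V at bearing 211°, so V = F + 10.7·(cos 211°, sin 211°) = (22.728, -16.211). Then |WV| = |V − W| = 27.917.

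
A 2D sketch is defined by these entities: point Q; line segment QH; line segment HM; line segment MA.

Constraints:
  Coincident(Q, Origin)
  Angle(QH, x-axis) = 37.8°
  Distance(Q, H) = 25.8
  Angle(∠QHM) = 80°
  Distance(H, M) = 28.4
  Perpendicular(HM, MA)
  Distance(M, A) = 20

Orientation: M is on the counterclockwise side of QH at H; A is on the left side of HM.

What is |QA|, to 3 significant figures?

24.5

Q is at the origin; QH runs at 37.8° with length 25.8, so H = 25.8·(cos 37.8°, sin 37.8°) = (20.4, 15.8). ∠QHM = 80.0°, so HM runs at 37.8° + (180° − 80.0°) = 138° from the x-axis; with |HM| = 28.4, M = H + 28.4·(cos 138°, sin 138°) = (-0.653, 34.9). The perpendicularity gives MA at right angles to HM; with |MA| = 20.0 on the left of HM, A = M + 20.0·(-0.672, -0.741) = (-14.1, 20.1). Then |QA| = |A − Q| = 24.5.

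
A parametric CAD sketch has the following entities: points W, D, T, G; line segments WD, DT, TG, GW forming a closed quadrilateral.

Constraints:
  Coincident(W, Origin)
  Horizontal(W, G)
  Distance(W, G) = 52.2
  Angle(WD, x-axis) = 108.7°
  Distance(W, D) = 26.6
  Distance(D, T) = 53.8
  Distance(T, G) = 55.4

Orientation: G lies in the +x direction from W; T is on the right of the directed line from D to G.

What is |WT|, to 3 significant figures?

27.4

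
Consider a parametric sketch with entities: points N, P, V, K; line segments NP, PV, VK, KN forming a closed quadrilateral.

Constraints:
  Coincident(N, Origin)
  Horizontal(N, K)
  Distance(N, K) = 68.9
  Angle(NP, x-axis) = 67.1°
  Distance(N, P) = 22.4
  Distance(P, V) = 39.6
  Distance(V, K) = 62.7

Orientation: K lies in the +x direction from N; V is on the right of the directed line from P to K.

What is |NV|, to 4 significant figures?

21.05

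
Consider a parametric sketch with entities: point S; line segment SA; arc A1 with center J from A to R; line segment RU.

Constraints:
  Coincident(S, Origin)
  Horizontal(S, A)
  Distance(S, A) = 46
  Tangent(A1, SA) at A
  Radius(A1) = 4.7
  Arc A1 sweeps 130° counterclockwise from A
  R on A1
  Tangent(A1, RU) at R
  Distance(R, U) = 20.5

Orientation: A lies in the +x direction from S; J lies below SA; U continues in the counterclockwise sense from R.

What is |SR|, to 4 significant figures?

43.10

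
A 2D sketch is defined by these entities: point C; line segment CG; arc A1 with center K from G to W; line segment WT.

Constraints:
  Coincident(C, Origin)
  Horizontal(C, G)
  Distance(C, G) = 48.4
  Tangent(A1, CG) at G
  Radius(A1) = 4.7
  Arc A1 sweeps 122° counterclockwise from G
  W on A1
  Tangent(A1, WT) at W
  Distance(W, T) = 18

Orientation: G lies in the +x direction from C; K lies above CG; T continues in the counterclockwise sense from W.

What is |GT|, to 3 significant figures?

23.1

C is at the origin; CG is horizontal with |CG| = 48.4 and G on the +x side, so G = (48.4, 0.00). Tangency of A1 to CG means the radius KG is perpendicular to CG, so K = G + (0, 4.7) = (48.4, 4.70). On A1, G sits at bearing -90° from K; a 122° counterclockwise sweep puts W at bearing 32°, so W = K + 4.7·(cos 32°, sin 32°) = (52.4, 7.19). Since A1 is tangent to WT there, KW ⟂ WT, so WT runs along (−sin 32°, cos 32°); with |WT| = 18.0, T = (42.8, 22.5). Then |GT| = |T − G| = 23.1.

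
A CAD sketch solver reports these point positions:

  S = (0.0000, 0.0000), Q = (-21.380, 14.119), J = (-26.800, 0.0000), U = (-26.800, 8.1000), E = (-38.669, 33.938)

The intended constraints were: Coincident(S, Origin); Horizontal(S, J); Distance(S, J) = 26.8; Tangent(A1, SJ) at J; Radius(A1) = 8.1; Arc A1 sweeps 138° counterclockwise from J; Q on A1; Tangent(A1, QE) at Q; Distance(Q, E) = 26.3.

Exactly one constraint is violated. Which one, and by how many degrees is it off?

Tangent(A1, QE) at Q — off by 6.90°.

S = (0.00, 0.00) ✓; S.y = 0.00, J.y = 0.00 ✓; |SJ| = 26.80 ✓; ∠(UJ, JS) = 90.00° ✓; |UJ| = 8.100 ✓; bearing(U→Q) − bearing(U→J) = 138.0° ✓; |UQ| = 8.100 ✓; ∠(UQ, QE) = 96.90° ✗; |QE| = 26.30 ✓.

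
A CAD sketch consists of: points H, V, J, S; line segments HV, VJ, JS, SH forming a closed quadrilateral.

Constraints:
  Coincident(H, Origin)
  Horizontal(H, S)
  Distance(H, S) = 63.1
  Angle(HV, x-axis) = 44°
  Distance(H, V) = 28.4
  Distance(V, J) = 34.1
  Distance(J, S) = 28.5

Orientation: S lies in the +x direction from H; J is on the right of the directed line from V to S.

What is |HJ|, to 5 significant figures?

37.969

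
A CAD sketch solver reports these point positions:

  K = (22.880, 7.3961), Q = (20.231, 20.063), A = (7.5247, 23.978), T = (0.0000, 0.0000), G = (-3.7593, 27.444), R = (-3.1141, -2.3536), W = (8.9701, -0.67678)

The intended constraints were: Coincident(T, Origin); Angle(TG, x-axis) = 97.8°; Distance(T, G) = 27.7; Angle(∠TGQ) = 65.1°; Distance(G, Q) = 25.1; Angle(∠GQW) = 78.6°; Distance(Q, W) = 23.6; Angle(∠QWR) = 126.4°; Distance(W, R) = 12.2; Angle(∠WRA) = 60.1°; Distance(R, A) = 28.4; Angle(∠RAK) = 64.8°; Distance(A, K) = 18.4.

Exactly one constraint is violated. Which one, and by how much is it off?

Distance(A, K) = 18.4 — off by 4.20.

T = (0.00, 0.00) ✓; TG at 97.80° ✓; |TG| = 27.70 ✓; ∠TGQ = 65.10° ✓; |GQ| = 25.10 ✓; ∠GQW = 78.60° ✓; |QW| = 23.60 ✓; ∠QWR = 126.4° ✓; |WR| = 12.20 ✓; ∠WRA = 60.10° ✓; |RA| = 28.40 ✓; ∠RAK = 64.80° ✓; |AK| = 22.60 ✗.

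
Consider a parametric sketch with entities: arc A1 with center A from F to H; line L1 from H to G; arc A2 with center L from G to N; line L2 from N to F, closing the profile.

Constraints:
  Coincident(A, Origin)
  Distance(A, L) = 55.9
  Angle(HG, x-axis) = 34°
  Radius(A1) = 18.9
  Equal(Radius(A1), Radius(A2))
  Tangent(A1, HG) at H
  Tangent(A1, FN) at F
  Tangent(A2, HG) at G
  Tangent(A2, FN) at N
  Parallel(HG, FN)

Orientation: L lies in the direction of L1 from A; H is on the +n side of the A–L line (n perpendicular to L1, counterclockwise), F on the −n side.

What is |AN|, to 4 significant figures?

59.01

The slot axis is L1's direction at 34.0°, so u = (cos 34.0°, sin 34.0°) = (0.8290, 0.5592) and n = (−sin 34.0°, cos 34.0°) = (-0.5592, 0.8290). A is at the origin and L lies 55.9 along u from A, so L = 55.9·u = (46.34, 31.26). Tangency of A1 to both parallel lines with radius 18.9 puts H and F at A ± 18.9·n: H = (-10.57, 15.67), F = (10.57, -15.67). Equal radii place G and N the same way about L: G = L + 18.9·n = (35.77, 46.93), N = L − 18.9·n = (56.91, 15.59). Then |AN| = |N − A| = 59.01.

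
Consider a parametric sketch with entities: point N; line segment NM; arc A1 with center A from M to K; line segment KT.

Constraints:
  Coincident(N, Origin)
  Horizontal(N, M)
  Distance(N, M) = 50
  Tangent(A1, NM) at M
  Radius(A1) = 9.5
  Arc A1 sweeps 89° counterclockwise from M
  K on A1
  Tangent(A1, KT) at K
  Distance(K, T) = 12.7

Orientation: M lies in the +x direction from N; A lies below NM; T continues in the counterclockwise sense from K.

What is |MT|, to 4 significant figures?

24.08

On A1, M sits at bearing 90° from A; an 89° counterclockwise sweep puts K at bearing 179°, so K = A + 9.5·(cos 179°, sin 179°) = (40.50, -9.334). Tangency of A1 to KT means the radius AK is perpendicular to KT, so KT runs along (−sin 179°, cos 179°); with |KT| = 12.7, T = (40.28, -22.03). Then |MT| = |T − M| = 24.08.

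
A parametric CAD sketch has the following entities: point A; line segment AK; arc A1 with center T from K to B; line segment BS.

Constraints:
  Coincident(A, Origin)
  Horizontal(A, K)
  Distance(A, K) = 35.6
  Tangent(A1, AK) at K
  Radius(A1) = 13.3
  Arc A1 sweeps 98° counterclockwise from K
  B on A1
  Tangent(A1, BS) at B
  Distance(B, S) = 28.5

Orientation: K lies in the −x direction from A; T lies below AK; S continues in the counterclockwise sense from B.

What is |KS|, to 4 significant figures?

44.34

A is at the origin; A and K share the same y with |AK| = 35.6 and K on the −x side, so K = (-35.60, 0.000). The tangent condition forces TK to be normal to AK, so T = K + (0, -13.3) = (-35.60, -13.30). On A1, K sits at bearing 90° from T; a 98° counterclockwise sweep puts B at bearing 188°, so B = T + 13.3·(cos 188°, sin 188°) = (-48.77, -15.15). Tangency of A1 to BS means the radius TB is perpendicular to BS, so BS runs along (−sin 188°, cos 188°); with |BS| = 28.5, S = (-44.80, -43.37). Then |KS| = |S − K| = 44.34.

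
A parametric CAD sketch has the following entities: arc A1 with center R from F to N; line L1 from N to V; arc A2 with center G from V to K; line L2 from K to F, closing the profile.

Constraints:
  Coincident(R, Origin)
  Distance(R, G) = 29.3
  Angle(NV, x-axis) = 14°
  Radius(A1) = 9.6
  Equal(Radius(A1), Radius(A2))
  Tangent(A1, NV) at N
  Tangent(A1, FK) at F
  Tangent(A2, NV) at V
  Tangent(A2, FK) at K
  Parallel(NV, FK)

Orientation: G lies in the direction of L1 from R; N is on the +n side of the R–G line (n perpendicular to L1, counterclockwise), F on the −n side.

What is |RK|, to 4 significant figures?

30.83

Tangency of A1 to both parallel lines with radius 9.6 puts N and F at R ± 9.6·n: N = (-2.322, 9.315), F = (2.322, -9.315). Equal radii place V and K the same way about G: V = G + 9.6·n = (26.11, 16.40), K = G − 9.6·n = (30.75, -2.227). Then |RK| = |K − R| = 30.83.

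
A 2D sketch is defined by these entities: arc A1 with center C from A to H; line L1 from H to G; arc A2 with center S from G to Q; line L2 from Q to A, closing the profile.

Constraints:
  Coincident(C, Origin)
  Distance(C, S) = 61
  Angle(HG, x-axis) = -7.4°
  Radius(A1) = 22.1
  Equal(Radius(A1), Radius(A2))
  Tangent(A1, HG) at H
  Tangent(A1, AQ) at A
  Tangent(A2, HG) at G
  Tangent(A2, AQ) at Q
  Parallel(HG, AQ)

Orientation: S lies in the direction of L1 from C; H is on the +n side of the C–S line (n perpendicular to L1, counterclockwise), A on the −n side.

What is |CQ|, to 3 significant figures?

64.9

Tangency of A1 to both parallel lines with radius 22.1 puts H and A at C ± 22.1·n: H = (2.85, 21.9), A = (-2.85, -21.9). Equal radii place G and Q the same way about S: G = S + 22.1·n = (63.3, 14.1), Q = S − 22.1·n = (57.6, -29.8). Then |CQ| = |Q − C| = 64.9.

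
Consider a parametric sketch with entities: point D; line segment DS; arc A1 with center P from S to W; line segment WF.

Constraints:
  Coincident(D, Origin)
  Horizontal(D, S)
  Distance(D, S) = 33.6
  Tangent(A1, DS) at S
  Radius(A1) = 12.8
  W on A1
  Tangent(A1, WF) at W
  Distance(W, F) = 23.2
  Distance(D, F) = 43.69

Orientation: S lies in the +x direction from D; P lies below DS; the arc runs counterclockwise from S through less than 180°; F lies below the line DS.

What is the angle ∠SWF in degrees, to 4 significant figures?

132.3°

D is at the origin; DS is horizontal with |DS| = 33.6 and S on the +x side, so S = (33.60, 0.000). Since A1 is tangent to DS there, PS ⟂ DS, so P = S + (0, -12.8) = (33.60, -12.80). Since PW ⟂ WF (tangency), |PF| = √(12.8² + 23.2²) = 26.50 regardless of where W sits on A1. So F lies on both circle(D, 43.69) and circle(P, 26.50); the below-DS intersection is F = (23.06, -37.11). W is the foot of the tangent from F: W = (20.86, -14.01).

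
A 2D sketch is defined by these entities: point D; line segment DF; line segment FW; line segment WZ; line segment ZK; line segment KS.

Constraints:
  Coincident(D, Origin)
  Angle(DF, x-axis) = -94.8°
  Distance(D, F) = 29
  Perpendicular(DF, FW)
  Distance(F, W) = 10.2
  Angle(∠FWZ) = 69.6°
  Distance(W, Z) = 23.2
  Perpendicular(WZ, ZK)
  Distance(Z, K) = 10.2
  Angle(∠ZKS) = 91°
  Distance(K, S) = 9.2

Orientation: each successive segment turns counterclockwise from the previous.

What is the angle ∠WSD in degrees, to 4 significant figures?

110.4°

WZ is perpendicular to ZK, so ZK runs at -164.4°; with |ZK| = 10.2, K = (-8.326, -10.15). ∠ZKS = 91.0° gives KS at -75.40° from the x-axis; with |KS| = 9.2, S = (-6.007, -19.05). Then cos ∠WSD = SW·SD / (|SW||SD|), giving 110.4°.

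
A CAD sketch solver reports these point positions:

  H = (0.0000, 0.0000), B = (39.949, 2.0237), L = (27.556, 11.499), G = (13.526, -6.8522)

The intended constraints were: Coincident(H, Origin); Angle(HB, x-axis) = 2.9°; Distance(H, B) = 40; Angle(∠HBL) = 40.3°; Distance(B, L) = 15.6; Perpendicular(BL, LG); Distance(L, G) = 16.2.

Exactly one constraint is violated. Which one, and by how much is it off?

Distance(L, G) = 16.2 — off by 6.90.

H = (0.00, 0.00) ✓; HB at 2.900° ✓; |HB| = 40.00 ✓; ∠HBL = 40.30° ✓; |BL| = 15.60 ✓; ∠(BL, LG) = 90.00° ✓; |LG| = 23.10 ✗.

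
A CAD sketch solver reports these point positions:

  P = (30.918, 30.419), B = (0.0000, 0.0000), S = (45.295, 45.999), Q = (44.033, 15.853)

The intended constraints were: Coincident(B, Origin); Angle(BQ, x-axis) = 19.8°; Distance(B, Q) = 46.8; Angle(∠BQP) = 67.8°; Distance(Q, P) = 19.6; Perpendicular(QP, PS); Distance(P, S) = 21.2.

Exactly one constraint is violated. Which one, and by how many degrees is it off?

Perpendicular(QP, PS) — off by 5.30°.

B = (0.00, 0.00) ✓; BQ at 19.80° ✓; |BQ| = 46.80 ✓; ∠BQP = 67.80° ✓; |QP| = 19.60 ✓; ∠(QP, PS) = 84.70° ✗; |PS| = 21.20 ✓.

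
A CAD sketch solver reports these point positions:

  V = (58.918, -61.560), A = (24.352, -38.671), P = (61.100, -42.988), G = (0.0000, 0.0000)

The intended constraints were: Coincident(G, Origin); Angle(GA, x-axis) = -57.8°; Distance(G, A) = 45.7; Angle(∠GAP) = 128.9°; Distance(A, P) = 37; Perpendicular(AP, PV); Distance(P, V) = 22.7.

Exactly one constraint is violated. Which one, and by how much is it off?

Distance(P, V) = 22.7 — off by 4.00.

G = (0.00, 0.00) ✓; GA at -57.80° ✓; |GA| = 45.70 ✓; ∠GAP = 128.9° ✓; |AP| = 37.00 ✓; ∠(AP, PV) = 90.00° ✓; |PV| = 18.70 ✗.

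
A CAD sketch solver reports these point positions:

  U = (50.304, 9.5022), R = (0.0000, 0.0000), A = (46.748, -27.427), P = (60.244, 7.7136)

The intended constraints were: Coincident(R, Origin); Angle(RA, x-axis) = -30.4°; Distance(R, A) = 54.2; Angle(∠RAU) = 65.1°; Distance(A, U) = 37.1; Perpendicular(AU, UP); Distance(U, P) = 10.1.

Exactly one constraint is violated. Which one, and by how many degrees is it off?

Perpendicular(AU, UP) — off by 4.70°.

R = (0.00, 0.00) ✓; RA at -30.40° ✓; |RA| = 54.20 ✓; ∠RAU = 65.10° ✓; |AU| = 37.10 ✓; ∠(AU, UP) = 94.70° ✗; |UP| = 10.10 ✓.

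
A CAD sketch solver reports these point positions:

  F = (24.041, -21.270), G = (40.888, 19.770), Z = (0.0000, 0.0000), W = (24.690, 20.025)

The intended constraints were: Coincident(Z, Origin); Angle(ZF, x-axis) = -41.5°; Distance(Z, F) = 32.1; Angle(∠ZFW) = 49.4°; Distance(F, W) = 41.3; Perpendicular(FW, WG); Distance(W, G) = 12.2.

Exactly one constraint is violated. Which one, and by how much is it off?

Distance(W, G) = 12.2 — off by 4.00.

Z = (0.00, 0.00) ✓; ZF at -41.50° ✓; |ZF| = 32.10 ✓; ∠ZFW = 49.40° ✓; |FW| = 41.30 ✓; ∠(FW, WG) = 90.00° ✓; |WG| = 16.20 ✗.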